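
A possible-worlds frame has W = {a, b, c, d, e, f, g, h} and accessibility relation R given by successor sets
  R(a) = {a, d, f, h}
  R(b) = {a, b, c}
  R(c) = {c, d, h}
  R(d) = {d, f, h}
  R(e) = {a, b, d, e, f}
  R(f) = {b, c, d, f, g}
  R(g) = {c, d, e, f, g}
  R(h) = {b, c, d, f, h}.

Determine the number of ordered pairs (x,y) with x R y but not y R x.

Enumerating: (a,d), (a,f), (a,h), (b,a), (b,c), (c,d), (e,a), (e,b), (e,d), (e,f), (f,b), (f,c), (g,c), (g,d), (g,e), (h,b), (h,f).

17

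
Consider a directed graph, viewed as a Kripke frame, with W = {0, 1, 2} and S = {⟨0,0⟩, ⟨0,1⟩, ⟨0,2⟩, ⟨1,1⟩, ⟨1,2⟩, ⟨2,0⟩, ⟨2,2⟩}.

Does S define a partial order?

No

Reflexive: yes — every world is S-related to itself.
Transitive: no — 1 S 2 and 2 S 0, but not 1 S 0.
Antisymmetric: no — 0 S 2 and 2 S 0 with 0 ≠ 2.
So S is not a partial order.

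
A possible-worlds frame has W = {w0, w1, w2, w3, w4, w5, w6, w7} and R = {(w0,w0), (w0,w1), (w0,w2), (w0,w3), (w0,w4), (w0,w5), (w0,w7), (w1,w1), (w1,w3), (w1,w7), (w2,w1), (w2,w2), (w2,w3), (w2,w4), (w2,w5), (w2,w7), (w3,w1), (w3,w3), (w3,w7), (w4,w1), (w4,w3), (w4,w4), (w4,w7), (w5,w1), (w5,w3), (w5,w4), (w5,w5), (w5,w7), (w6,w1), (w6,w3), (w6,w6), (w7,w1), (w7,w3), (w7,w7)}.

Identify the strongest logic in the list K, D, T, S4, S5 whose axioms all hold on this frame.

T

Serial (axiom D): yes — every world has a successor (e.g. w0 R w0).
Reflexive (axiom T): yes — every world is R-related to itself.
Transitive (axiom 4): no — w6 R w1 and w1 R w7, but not w6 R w7.
Euclidean (axiom 5): no — w0 R w1 and w0 R w2, but not w1 R w2.
So F validates K, D, T; S4 would additionally require R to be transitive. The strongest is T.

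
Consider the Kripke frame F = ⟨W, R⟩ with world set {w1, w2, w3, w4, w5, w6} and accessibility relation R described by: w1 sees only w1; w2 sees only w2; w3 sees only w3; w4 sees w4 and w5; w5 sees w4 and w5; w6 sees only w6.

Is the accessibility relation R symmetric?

Symmetric: yes — every pair in R has its reverse in R.

Yes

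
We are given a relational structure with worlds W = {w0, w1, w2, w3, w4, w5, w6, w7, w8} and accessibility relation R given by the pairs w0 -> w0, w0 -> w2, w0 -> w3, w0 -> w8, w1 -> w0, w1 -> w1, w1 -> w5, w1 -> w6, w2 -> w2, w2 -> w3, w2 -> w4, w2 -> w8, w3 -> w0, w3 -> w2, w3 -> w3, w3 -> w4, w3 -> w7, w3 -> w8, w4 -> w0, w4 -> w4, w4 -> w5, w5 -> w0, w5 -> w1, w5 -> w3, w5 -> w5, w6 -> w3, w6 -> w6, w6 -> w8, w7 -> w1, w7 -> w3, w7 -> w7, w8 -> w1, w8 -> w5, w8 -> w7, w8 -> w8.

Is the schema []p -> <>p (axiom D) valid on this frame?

Yes

Axiom D corresponds to the accessibility relation being serial.
Serial: yes — every world has a successor (e.g. w0 R w0).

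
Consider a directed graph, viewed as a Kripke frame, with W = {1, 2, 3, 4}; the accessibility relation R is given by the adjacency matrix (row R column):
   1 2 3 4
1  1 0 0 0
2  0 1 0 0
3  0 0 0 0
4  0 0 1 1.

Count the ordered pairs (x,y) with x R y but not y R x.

1

Enumerating: (4,3).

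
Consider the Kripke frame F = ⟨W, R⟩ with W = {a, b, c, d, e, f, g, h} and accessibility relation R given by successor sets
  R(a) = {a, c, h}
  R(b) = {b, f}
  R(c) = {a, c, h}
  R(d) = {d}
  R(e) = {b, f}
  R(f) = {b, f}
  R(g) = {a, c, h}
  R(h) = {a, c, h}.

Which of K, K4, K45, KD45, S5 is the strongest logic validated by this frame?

KD45

Transitive (axiom 4): yes — every two-step R-path is closed by a direct edge.
Euclidean (axiom 5): yes — any two successors of a common world are R-related.
Serial (axiom D): yes — every world has a successor (e.g. a R a).
Reflexive (axiom T): no — e is not related to itself.
So F validates K, K4, K45, KD45; S5 would additionally require R to be reflexive. The strongest is KD45.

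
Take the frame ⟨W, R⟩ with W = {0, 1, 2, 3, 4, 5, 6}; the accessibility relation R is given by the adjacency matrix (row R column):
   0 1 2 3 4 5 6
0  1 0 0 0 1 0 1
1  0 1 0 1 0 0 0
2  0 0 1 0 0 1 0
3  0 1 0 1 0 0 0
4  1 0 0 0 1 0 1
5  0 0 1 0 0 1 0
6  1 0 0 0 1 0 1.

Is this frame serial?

Serial: yes — every world has a successor (e.g. 0 R 0).

Yes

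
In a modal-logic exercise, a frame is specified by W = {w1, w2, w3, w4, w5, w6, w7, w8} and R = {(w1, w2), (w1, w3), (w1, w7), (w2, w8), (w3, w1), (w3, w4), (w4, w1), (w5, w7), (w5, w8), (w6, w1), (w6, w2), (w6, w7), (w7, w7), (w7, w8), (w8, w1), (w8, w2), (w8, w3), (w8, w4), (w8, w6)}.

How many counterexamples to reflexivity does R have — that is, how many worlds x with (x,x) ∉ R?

Enumerating: w1, w2, w3, w4, w5, w6, w8.

7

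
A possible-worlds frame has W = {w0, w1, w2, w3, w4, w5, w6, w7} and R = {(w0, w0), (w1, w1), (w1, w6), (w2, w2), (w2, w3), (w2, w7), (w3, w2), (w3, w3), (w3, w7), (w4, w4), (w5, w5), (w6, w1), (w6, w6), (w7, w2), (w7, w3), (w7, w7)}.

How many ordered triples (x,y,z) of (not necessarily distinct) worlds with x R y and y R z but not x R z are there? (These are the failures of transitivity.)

0

R is transitive; there are no such tuples.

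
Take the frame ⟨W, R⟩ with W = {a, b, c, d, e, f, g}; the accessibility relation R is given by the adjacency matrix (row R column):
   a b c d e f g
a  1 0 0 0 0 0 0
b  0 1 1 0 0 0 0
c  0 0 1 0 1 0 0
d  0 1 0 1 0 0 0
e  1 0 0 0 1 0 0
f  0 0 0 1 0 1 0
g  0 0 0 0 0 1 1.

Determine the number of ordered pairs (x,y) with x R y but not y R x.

Enumerating: (b,c), (c,e), (d,b), (e,a), (f,d), (g,f).

6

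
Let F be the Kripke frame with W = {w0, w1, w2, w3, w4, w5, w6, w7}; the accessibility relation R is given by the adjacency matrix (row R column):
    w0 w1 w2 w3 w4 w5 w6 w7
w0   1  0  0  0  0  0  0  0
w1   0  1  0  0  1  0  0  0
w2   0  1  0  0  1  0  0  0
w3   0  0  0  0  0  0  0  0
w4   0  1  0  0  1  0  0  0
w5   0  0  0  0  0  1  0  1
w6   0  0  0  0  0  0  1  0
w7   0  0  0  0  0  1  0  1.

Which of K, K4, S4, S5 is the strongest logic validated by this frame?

K4

Transitive (axiom 4): yes — every two-step R-path is closed by a direct edge.
Reflexive (axiom T): no — w2 is not related to itself.
Euclidean (axiom 5): yes — any two successors of a common world are R-related.
So F validates K, K4; S4 would additionally require R to be reflexive. The strongest is K4.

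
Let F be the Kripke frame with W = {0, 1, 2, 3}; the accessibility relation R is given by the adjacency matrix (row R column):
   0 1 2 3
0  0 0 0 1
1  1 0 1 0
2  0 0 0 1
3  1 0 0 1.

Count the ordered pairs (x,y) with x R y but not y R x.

Enumerating: (1,0), (1,2), (2,3).

3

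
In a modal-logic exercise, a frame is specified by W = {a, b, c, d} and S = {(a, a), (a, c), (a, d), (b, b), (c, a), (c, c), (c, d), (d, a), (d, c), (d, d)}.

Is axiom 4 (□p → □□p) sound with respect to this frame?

Axiom 4 corresponds to the accessibility relation being transitive.
Transitive: yes — every two-step S-path is closed by a direct edge.

Yes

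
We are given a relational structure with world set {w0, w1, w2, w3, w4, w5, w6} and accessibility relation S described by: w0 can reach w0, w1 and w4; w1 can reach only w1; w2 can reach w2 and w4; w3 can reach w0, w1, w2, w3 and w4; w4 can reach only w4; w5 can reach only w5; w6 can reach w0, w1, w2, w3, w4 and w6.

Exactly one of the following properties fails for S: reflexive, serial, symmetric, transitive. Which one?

symmetric

Reflexive: yes — every world is S-related to itself.
Serial: yes — every world has a successor (e.g. w0 S w0).
Symmetric: no — w0 S w1 but not w1 S w0.
Transitive: yes — every two-step S-path is closed by a direct edge.
Only symmetric fails.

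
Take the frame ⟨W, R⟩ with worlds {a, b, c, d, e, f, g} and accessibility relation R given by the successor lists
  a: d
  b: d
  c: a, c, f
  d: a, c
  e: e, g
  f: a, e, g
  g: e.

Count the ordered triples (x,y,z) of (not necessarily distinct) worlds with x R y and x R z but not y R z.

16

Enumerating: (a,d,d), (b,d,d), (c,a,a), (c,a,c), (c,a,f), (c,f,c), (c,f,f), (d,a,a), (d,a,c), (e,g,g), (f,a,a), (f,a,e), (f,a,g), (f,e,a), (f,g,a), (f,g,g).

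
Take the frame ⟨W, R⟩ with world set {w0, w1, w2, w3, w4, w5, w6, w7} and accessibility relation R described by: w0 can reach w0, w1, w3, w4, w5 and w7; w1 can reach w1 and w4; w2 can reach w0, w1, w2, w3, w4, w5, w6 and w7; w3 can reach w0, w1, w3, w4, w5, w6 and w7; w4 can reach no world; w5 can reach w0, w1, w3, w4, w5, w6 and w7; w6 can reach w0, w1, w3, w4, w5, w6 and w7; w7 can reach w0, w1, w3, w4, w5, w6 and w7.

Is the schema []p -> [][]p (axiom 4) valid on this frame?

No

The schema 4 characterises exactly the transitive frames.
Transitive: no — w0 R w3 and w3 R w6, but not w0 R w6.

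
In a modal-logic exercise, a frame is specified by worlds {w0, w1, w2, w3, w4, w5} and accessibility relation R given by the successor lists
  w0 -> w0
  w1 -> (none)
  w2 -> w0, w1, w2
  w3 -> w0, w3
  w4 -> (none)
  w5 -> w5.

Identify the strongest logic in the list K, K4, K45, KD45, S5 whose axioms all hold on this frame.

Transitive (axiom 4): yes — every two-step R-path is closed by a direct edge.
Euclidean (axiom 5): no — w2 R w0 and w2 R w1, but not w0 R w1.
Serial (axiom D): no — w1 has no R-successor.
Reflexive (axiom T): no — w1 is not related to itself.
So F validates K, K4; K45 would additionally require R to be Euclidean. The strongest is K4.

K4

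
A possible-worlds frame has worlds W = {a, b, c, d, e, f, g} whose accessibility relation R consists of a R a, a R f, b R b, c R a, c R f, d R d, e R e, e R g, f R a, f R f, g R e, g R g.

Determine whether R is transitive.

Transitive: yes — every two-step R-path is closed by a direct edge.

Yes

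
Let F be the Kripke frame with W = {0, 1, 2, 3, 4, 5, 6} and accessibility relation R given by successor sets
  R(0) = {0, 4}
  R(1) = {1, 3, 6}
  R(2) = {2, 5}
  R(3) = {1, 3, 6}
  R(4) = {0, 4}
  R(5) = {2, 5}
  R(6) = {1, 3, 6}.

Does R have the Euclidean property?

Euclidean: yes — any two successors of a common world are R-related.

Yes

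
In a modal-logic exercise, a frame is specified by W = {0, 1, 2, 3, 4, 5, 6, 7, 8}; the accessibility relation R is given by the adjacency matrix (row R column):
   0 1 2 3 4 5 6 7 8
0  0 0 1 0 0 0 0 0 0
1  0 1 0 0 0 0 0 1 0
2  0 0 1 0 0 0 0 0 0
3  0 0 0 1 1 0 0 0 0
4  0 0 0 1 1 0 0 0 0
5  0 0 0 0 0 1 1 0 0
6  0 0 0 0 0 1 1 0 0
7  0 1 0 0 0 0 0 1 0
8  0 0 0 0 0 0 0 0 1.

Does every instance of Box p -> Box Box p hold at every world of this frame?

Axiom 4 corresponds to the accessibility relation being transitive.
Transitive: yes — every two-step R-path is closed by a direct edge.

Yes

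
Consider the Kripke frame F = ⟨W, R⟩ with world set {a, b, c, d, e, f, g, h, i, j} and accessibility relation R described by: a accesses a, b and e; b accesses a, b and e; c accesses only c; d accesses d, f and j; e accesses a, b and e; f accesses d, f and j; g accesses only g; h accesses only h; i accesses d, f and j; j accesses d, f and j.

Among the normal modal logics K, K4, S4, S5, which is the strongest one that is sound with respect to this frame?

Transitive (axiom 4): yes — every two-step R-path is closed by a direct edge.
Reflexive (axiom T): no — i is not related to itself.
Euclidean (axiom 5): yes — any two successors of a common world are R-related.
So F validates K, K4; S4 would additionally require R to be reflexive. The strongest is K4.

K4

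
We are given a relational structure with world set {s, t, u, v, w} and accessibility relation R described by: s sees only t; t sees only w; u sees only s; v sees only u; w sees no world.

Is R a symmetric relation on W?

Symmetric: no — s R t but not t R s.

No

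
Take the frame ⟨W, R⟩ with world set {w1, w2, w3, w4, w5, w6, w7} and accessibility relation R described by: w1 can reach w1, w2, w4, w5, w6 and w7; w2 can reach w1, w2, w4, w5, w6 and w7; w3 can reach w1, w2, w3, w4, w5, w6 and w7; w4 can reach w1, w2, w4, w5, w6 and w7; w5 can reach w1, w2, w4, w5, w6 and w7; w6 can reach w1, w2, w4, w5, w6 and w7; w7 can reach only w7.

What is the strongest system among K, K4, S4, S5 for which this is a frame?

S4

Transitive (axiom 4): yes — every two-step R-path is closed by a direct edge.
Reflexive (axiom T): yes — every world is R-related to itself.
Euclidean (axiom 5): no — w1 R w7 and w1 R w2, but not w7 R w2.
So F validates K, K4, S4; S5 would additionally require R to be Euclidean. The strongest is S4.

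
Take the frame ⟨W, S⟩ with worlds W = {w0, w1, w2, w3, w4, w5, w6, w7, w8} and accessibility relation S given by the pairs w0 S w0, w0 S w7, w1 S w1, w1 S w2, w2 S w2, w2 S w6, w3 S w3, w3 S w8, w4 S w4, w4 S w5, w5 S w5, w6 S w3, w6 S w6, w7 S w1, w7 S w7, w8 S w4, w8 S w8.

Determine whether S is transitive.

Transitive: no — w0 S w7 and w7 S w1, but not w0 S w1.

No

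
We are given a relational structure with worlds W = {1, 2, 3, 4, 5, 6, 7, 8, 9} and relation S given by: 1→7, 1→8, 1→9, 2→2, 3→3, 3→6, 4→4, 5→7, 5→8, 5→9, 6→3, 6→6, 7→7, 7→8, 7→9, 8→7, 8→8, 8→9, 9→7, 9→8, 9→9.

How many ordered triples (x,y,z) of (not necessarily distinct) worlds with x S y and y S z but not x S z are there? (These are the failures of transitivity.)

0

S is transitive; there are no such tuples.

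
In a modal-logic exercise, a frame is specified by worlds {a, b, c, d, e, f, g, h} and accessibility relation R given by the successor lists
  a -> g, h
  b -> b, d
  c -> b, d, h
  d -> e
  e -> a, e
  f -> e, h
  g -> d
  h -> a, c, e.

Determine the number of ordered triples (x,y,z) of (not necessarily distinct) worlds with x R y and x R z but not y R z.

25

Enumerating: (a,g,g), (a,g,h), (a,h,g), (a,h,h), (b,d,b), (b,d,d), (c,b,h), (c,d,b), (c,d,d), (c,d,h), (c,h,b), (c,h,d), … and 13 more.
Total: 25.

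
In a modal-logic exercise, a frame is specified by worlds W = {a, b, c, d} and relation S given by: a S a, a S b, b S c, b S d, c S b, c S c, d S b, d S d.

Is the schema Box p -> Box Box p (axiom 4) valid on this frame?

No

Axiom 4 corresponds to the accessibility relation being transitive.
Transitive: no — a S b and b S c, but not a S c.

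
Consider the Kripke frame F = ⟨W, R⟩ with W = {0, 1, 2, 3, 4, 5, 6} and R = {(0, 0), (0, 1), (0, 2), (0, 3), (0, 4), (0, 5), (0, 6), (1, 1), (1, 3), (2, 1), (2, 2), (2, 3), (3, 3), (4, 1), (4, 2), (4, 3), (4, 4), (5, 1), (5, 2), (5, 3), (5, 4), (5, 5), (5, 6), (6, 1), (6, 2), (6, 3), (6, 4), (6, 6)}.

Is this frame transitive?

Transitive: yes — every two-step R-path is closed by a direct edge.

Yes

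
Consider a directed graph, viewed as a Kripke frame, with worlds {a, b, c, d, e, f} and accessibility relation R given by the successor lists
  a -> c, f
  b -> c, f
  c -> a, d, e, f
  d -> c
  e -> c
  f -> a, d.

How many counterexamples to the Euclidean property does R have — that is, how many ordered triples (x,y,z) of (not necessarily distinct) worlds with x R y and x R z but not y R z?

Enumerating: (a,c,c), (a,f,c), (a,f,f), (b,c,c), (b,f,c), (b,f,f), (c,a,a), (c,a,d), (c,a,e), (c,d,a), (c,d,d), (c,d,e), … and 13 more.
Total: 25.

25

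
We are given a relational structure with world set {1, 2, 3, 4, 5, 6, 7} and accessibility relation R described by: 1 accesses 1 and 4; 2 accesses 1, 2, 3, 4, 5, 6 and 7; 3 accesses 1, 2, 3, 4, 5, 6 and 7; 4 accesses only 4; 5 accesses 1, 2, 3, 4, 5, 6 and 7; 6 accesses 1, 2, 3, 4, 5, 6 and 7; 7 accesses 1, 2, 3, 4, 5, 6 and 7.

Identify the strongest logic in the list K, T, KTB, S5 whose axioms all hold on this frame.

T

Reflexive (axiom T): yes — every world is R-related to itself.
Symmetric (axiom B): no — 1 R 4 but not 4 R 1.
Euclidean (axiom 5): no — 2 R 1 and 2 R 3, but not 1 R 3.
So F validates K, T; KTB would additionally require R to be symmetric. The strongest is T.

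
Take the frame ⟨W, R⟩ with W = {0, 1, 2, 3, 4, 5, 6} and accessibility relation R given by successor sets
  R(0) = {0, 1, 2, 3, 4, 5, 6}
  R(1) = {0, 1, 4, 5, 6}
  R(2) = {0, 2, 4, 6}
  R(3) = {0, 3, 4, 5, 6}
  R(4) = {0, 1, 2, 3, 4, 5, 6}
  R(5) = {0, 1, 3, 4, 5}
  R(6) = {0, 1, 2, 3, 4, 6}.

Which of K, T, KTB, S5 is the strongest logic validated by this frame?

KTB

Reflexive (axiom T): yes — every world is R-related to itself.
Symmetric (axiom B): yes — every pair in R has its reverse in R.
Euclidean (axiom 5): no — 0 R 1 and 0 R 2, but not 1 R 2.
So F validates K, T, KTB; S5 would additionally require R to be Euclidean. The strongest is KTB.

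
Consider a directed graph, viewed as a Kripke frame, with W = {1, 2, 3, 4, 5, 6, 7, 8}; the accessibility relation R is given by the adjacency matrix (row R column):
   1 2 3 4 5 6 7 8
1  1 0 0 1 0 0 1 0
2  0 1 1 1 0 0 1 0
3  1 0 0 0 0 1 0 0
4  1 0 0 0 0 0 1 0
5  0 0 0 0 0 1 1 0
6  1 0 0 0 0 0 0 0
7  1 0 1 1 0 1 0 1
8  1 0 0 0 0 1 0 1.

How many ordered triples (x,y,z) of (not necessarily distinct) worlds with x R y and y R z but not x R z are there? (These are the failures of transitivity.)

Enumerating: (1,7,3), (1,7,6), (1,7,8), (2,3,1), (2,3,6), (2,4,1), (2,7,1), (2,7,6), (2,7,8), (3,1,4), (3,1,7), (4,1,4), … and 15 more.
Total: 27.

27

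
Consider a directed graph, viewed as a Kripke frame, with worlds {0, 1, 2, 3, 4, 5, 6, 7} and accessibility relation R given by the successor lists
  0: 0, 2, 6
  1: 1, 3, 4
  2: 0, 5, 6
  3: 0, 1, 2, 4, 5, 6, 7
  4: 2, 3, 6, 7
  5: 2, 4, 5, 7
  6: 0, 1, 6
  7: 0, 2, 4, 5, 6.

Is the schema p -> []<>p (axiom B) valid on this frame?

No

By correspondence theory, B is valid on a frame iff R is symmetric.
Symmetric: no — 1 R 4 but not 4 R 1.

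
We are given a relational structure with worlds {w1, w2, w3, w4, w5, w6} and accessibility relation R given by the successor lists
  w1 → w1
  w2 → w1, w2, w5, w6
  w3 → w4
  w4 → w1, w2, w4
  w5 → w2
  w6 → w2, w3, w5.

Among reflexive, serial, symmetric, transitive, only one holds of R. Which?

Reflexive: no — w3 is not related to itself.
Serial: yes — every world has a successor (e.g. w1 R w1).
Symmetric: no — w2 R w1 but not w1 R w2.
Transitive: no — w2 R w6 and w6 R w3, but not w2 R w3.
Only serial holds.

serial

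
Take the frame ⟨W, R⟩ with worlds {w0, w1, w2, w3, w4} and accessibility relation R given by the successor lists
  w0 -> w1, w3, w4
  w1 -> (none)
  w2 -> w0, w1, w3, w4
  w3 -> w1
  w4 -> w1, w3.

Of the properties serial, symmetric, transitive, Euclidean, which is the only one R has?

transitive

Serial: no — w1 has no R-successor.
Symmetric: no — w0 R w1 but not w1 R w0.
Transitive: yes — every two-step R-path is closed by a direct edge.
Euclidean: no — w0 R w1 and w0 R w3, but not w1 R w3.
Only transitive holds.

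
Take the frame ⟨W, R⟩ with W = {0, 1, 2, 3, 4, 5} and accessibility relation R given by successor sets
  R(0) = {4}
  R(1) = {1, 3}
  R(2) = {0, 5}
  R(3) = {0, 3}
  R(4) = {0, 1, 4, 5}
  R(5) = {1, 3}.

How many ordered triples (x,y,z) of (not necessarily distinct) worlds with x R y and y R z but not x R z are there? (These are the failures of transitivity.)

Enumerating: (0,4,0), (0,4,1), (0,4,5), (1,3,0), (2,0,4), (2,5,1), (2,5,3), (3,0,4), (4,1,3), (4,5,3), (5,3,0).

11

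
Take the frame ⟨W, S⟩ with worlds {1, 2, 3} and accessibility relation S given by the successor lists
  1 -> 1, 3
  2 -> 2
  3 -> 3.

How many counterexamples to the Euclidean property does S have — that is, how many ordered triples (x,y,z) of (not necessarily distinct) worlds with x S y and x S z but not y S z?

1

Enumerating: (1,3,1).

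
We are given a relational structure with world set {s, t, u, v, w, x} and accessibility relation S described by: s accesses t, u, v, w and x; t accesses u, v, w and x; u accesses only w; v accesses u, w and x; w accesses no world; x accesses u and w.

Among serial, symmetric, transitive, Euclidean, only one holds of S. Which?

transitive

Serial: no — w has no S-successor.
Symmetric: no — s S t but not t S s.
Transitive: yes — every two-step S-path is closed by a direct edge.
Euclidean: no — s S u and s S t, but not u S t.
Only transitive holds.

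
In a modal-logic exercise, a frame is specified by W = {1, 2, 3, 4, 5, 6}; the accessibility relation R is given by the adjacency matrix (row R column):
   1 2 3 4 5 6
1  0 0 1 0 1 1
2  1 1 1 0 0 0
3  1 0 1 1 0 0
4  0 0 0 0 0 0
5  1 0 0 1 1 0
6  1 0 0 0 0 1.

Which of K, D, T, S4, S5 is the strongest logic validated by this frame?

Serial (axiom D): no — 4 has no R-successor.
Reflexive (axiom T): no — 1 is not related to itself.
Transitive (axiom 4): no — 1 R 3 and 3 R 4, but not 1 R 4.
Euclidean (axiom 5): no — 1 R 3 and 1 R 5, but not 3 R 5.
So F validates K; D would additionally require R to be serial. The strongest is K.

K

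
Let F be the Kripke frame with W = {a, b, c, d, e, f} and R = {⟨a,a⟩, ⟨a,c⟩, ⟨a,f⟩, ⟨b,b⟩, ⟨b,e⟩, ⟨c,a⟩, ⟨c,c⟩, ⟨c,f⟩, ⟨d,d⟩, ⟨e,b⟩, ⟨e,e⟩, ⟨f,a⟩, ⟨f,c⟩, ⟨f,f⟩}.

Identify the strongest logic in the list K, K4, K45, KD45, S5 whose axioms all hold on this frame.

S5

Transitive (axiom 4): yes — every two-step R-path is closed by a direct edge.
Euclidean (axiom 5): yes — any two successors of a common world are R-related.
Serial (axiom D): yes — every world has a successor (e.g. a R a).
Reflexive (axiom T): yes — every world is R-related to itself.
So F validates K, K4, K45, KD45, S5. The strongest is S5.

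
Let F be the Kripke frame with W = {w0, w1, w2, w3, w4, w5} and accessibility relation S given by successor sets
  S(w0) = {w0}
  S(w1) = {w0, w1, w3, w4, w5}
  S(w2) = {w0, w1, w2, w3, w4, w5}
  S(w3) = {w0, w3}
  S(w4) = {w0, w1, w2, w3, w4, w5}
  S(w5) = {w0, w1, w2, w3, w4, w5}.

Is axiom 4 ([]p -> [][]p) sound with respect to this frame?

No

By correspondence theory, 4 is valid on a frame iff S is transitive.
Transitive: no — w1 S w4 and w4 S w2, but not w1 S w2.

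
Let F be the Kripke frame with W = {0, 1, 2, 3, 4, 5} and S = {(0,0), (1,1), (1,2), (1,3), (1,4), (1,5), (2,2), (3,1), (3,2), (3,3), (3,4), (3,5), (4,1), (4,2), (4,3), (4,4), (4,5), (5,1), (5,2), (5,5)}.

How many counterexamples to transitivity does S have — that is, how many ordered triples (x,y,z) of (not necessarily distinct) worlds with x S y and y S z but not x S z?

Enumerating: (5,1,3), (5,1,4).

2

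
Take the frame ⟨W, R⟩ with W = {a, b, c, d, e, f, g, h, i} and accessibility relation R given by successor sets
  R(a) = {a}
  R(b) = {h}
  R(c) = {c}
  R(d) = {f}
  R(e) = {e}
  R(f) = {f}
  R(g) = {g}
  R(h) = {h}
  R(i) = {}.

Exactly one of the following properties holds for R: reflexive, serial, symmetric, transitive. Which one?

Reflexive: no — b is not related to itself.
Serial: no — i has no R-successor.
Symmetric: no — b R h but not h R b.
Transitive: yes — every two-step R-path is closed by a direct edge.
Only transitive holds.

transitive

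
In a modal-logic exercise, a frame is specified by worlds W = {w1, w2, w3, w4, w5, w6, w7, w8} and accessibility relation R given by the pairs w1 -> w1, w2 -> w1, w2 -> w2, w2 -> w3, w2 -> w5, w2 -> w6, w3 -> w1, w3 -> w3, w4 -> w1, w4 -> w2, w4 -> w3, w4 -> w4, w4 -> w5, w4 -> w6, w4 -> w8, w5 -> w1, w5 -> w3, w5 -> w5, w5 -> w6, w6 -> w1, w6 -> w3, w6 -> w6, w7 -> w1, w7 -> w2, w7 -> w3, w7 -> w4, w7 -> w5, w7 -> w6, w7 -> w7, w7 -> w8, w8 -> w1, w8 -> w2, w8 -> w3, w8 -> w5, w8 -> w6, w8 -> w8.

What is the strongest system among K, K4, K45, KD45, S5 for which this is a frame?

K4

Transitive (axiom 4): yes — every two-step R-path is closed by a direct edge.
Euclidean (axiom 5): no — w2 R w1 and w2 R w3, but not w1 R w3.
Serial (axiom D): yes — every world has a successor (e.g. w1 R w1).
Reflexive (axiom T): yes — every world is R-related to itself.
So F validates K, K4; K45 would additionally require R to be Euclidean. The strongest is K4.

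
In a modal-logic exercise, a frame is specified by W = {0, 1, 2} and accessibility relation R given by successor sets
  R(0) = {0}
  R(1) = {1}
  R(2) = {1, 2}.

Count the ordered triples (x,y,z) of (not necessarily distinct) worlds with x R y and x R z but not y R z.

1

Enumerating: (2,1,2).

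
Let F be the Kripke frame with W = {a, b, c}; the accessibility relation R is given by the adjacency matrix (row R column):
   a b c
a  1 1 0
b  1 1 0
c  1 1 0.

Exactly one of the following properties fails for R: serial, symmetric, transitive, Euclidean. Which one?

Serial: yes — every world has a successor (e.g. a R a).
Symmetric: no — c R a but not a R c.
Transitive: yes — every two-step R-path is closed by a direct edge.
Euclidean: yes — any two successors of a common world are R-related.
Only symmetric fails.

symmetric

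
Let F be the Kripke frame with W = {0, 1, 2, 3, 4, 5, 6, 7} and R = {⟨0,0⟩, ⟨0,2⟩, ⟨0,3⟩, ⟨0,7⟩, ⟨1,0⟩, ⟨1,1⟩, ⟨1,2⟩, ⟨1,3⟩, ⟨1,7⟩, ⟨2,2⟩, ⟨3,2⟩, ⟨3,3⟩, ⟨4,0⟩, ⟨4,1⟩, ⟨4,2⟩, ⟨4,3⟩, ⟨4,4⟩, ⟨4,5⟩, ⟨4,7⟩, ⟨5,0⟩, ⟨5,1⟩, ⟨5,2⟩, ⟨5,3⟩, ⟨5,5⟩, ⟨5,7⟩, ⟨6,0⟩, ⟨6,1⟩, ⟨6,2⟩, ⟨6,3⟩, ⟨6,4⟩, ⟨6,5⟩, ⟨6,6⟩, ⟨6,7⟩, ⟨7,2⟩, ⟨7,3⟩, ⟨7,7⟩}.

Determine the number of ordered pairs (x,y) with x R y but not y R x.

28

Enumerating: (0,2), (0,3), (0,7), (1,0), (1,2), (1,3), (1,7), (3,2), (4,0), (4,1), (4,2), (4,3), … and 16 more.
Total: 28.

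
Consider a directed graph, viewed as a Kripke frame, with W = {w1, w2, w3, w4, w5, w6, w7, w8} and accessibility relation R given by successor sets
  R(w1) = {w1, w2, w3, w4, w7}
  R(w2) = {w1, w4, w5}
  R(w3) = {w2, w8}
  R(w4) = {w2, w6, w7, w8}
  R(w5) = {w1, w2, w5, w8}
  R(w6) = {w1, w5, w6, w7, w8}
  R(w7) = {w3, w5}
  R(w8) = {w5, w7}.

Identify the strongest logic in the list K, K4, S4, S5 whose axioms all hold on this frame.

K

Transitive (axiom 4): no — w1 R w2 and w2 R w5, but not w1 R w5.
Reflexive (axiom T): no — w2 is not related to itself.
Euclidean (axiom 5): no — w1 R w2 and w1 R w3, but not w2 R w3.
So F validates K; K4 would additionally require R to be transitive. The strongest is K.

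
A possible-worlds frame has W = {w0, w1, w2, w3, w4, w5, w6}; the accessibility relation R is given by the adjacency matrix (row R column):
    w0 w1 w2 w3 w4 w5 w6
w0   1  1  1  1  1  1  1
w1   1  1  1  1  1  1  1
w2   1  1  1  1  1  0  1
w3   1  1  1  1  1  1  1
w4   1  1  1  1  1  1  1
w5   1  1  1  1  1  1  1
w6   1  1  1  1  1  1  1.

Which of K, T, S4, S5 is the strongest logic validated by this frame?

T

Reflexive (axiom T): yes — every world is R-related to itself.
Transitive (axiom 4): no — w2 R w0 and w0 R w5, but not w2 R w5.
Euclidean (axiom 5): no — w0 R w2 and w0 R w5, but not w2 R w5.
So F validates K, T; S4 would additionally require R to be transitive. The strongest is T.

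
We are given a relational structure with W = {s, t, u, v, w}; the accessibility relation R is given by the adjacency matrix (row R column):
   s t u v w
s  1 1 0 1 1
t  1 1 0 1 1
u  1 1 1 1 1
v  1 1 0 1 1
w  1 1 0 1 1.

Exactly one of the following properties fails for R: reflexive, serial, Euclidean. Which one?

Euclidean

Reflexive: yes — every world is R-related to itself.
Serial: yes — every world has a successor (e.g. s R s).
Euclidean: no — u R s and u R u, but not s R u.
Only Euclidean fails.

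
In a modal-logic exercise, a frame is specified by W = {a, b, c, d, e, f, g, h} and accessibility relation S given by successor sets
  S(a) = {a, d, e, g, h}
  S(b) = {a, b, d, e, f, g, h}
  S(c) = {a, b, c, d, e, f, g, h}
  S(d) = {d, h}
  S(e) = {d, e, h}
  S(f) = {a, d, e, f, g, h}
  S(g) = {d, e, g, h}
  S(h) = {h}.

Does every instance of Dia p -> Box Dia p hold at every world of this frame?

Axiom 5 corresponds to the accessibility relation being Euclidean.
Euclidean: no — a S d and a S e, but not d S e.

No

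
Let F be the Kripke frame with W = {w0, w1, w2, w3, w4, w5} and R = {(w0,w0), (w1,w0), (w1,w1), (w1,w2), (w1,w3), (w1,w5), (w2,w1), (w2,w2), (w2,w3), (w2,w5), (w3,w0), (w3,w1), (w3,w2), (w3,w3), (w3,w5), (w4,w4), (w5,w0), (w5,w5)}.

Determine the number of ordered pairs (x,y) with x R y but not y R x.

6

Enumerating: (w1,w0), (w1,w5), (w2,w5), (w3,w0), (w3,w5), (w5,w0).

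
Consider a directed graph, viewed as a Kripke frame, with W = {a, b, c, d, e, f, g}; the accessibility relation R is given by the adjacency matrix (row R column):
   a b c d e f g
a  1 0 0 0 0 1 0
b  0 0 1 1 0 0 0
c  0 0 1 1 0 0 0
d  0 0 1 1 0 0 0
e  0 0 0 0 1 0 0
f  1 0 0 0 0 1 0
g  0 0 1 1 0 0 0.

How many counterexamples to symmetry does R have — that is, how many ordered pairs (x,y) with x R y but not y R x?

Enumerating: (b,c), (b,d), (g,c), (g,d).

4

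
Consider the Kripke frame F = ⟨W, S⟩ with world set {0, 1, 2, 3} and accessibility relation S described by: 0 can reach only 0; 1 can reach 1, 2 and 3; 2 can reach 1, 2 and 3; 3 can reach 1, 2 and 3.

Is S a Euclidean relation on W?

Euclidean: yes — any two successors of a common world are S-related.

Yes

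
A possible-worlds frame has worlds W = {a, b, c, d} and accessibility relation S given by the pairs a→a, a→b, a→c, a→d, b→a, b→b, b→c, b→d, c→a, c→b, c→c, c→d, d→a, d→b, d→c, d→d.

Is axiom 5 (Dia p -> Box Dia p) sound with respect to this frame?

Axiom 5 corresponds to the accessibility relation being Euclidean.
Euclidean: yes — any two successors of a common world are S-related.

Yes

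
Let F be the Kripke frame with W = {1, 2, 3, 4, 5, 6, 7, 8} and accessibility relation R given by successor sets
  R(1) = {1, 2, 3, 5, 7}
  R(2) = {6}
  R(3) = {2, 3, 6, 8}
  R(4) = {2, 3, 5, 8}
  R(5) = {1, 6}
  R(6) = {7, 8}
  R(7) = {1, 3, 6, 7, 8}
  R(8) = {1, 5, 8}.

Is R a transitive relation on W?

Transitive: no — 1 R 2 and 2 R 6, but not 1 R 6.

No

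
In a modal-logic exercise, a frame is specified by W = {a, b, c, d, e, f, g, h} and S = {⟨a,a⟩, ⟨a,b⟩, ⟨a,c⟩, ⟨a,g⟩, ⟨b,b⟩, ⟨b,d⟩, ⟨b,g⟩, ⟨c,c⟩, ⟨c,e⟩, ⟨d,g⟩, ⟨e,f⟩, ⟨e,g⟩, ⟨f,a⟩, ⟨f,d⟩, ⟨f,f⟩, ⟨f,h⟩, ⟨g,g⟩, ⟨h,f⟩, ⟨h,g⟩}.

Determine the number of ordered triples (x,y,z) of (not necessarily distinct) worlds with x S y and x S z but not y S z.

28

Enumerating: (a,b,a), (a,b,c), (a,c,a), (a,c,b), (a,c,g), (a,g,a), (a,g,b), (a,g,c), (b,d,b), (b,d,d), (b,g,b), (b,g,d), … and 16 more.
Total: 28.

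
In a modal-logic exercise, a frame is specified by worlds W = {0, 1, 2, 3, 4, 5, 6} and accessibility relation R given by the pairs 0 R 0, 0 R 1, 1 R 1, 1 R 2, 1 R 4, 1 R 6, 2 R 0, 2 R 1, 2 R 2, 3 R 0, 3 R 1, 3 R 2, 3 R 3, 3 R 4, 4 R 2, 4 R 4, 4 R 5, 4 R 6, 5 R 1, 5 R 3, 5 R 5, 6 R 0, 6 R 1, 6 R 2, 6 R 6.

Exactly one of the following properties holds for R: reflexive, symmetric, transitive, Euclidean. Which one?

reflexive

Reflexive: yes — every world is R-related to itself.
Symmetric: no — 0 R 1 but not 1 R 0.
Transitive: no — 0 R 1 and 1 R 2, but not 0 R 2.
Euclidean: no — 1 R 2 and 1 R 4, but not 2 R 4.
Only reflexive holds.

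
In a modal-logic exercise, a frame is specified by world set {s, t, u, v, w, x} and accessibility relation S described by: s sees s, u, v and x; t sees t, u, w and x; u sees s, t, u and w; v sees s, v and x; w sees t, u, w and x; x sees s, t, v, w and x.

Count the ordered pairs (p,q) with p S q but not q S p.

0

S is symmetric; there are no such tuples.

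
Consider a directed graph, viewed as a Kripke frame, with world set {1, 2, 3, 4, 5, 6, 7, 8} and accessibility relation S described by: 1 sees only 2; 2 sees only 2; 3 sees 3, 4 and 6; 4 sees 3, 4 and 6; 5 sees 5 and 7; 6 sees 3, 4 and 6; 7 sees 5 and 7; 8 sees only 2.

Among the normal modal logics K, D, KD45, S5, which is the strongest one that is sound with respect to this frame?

Serial (axiom D): yes — every world has a successor (e.g. 1 S 2).
Euclidean (axiom 5): yes — any two successors of a common world are S-related.
Transitive (axiom 4): yes — every two-step S-path is closed by a direct edge.
Reflexive (axiom T): no — 1 is not related to itself.
So F validates K, D, KD45; S5 would additionally require S to be reflexive. The strongest is KD45.

KD45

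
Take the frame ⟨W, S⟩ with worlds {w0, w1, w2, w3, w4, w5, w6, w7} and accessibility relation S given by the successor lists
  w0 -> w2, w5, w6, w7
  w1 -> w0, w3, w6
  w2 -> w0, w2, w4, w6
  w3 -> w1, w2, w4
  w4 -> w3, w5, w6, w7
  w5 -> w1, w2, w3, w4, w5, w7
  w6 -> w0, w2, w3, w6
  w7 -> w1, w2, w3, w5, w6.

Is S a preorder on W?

Reflexive: no — w0 is not related to itself.
Transitive: no — w0 S w2 and w2 S w4, but not w0 S w4.
So S is not a preorder.

No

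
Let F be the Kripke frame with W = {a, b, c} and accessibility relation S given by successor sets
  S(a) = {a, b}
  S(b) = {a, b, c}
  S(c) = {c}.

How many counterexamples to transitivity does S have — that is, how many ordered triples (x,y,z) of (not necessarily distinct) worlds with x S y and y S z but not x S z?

Enumerating: (a,b,c).

1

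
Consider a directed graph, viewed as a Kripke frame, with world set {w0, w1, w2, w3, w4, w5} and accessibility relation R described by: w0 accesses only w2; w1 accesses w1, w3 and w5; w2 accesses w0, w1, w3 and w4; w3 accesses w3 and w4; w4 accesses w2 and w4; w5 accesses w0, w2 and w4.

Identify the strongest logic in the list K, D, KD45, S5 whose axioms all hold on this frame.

D

Serial (axiom D): yes — every world has a successor (e.g. w0 R w2).
Euclidean (axiom 5): no — w1 R w3 and w1 R w5, but not w3 R w5.
Transitive (axiom 4): no — w0 R w2 and w2 R w1, but not w0 R w1.
Reflexive (axiom T): no — w0 is not related to itself.
So F validates K, D; KD45 would additionally require R to be Euclidean and transitive. The strongest is D.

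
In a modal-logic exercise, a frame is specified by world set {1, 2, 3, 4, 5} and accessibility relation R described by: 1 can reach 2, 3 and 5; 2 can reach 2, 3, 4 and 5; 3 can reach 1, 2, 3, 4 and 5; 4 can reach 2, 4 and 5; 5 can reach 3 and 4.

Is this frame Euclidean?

No

Euclidean: no — 1 R 5 and 1 R 2, but not 5 R 2.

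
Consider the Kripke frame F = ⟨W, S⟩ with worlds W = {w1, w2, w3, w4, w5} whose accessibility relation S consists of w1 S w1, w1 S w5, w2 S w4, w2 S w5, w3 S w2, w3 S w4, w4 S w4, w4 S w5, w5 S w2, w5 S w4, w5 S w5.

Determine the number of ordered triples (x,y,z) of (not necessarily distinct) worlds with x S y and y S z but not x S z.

6

Enumerating: (w1,w5,w2), (w1,w5,w4), (w2,w5,w2), (w3,w2,w5), (w3,w4,w5), (w4,w5,w2).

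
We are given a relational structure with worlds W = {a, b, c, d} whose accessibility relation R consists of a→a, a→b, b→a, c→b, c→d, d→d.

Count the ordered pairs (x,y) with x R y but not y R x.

2

Enumerating: (c,b), (c,d).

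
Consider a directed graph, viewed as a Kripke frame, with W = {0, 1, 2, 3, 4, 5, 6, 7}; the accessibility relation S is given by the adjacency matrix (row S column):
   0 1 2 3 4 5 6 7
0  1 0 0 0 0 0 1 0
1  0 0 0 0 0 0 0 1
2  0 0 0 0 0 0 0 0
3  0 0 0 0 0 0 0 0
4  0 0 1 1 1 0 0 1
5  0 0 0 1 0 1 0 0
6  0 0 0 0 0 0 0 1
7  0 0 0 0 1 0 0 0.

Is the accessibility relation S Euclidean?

No

Euclidean: no — 4 S 2 and 4 S 3, but not 2 S 3.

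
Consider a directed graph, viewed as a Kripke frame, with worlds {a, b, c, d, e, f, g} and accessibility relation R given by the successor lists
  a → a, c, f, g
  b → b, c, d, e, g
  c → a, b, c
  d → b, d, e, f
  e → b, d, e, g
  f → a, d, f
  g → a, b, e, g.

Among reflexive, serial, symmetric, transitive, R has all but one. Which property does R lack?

Reflexive: yes — every world is R-related to itself.
Serial: yes — every world has a successor (e.g. a R a).
Symmetric: yes — every pair in R has its reverse in R.
Transitive: no — a R c and c R b, but not a R b.
Only transitive fails.

transitive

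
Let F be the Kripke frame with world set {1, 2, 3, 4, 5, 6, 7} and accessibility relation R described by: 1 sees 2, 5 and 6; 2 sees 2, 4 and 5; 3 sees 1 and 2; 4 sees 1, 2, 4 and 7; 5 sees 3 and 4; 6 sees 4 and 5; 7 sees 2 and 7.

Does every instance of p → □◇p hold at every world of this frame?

No

The schema B characterises exactly the symmetric frames.
Symmetric: no — 1 R 2 but not 2 R 1.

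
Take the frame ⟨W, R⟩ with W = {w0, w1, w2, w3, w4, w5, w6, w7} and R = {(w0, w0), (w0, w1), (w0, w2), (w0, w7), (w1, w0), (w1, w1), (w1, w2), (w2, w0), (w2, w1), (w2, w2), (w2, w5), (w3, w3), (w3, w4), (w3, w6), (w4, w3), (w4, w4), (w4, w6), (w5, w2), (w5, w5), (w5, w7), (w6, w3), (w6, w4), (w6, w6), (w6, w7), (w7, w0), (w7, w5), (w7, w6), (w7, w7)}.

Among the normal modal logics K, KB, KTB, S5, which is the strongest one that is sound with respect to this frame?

KTB

Symmetric (axiom B): yes — every pair in R has its reverse in R.
Reflexive (axiom T): yes — every world is R-related to itself.
Euclidean (axiom 5): no — w0 R w1 and w0 R w7, but not w1 R w7.
So F validates K, KB, KTB; S5 would additionally require R to be Euclidean. The strongest is KTB.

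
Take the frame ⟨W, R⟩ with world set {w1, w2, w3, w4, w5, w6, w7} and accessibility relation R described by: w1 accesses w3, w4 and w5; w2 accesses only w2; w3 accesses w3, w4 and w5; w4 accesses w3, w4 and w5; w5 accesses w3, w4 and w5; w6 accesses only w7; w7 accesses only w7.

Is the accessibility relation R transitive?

Transitive: yes — every two-step R-path is closed by a direct edge.

Yes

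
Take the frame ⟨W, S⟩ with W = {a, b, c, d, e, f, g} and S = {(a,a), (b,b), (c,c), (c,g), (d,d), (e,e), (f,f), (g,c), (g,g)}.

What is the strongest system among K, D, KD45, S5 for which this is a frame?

S5

Serial (axiom D): yes — every world has a successor (e.g. a S a).
Euclidean (axiom 5): yes — any two successors of a common world are S-related.
Transitive (axiom 4): yes — every two-step S-path is closed by a direct edge.
Reflexive (axiom T): yes — every world is S-related to itself.
So F validates K, D, KD45, S5. The strongest is S5.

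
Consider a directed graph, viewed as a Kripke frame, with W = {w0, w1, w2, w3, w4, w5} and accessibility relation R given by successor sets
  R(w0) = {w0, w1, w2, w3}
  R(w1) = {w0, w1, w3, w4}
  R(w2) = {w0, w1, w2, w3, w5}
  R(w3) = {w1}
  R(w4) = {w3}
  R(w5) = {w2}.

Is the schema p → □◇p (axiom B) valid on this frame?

Axiom B corresponds to the accessibility relation being symmetric.
Symmetric: no — w0 R w3 but not w3 R w0.

No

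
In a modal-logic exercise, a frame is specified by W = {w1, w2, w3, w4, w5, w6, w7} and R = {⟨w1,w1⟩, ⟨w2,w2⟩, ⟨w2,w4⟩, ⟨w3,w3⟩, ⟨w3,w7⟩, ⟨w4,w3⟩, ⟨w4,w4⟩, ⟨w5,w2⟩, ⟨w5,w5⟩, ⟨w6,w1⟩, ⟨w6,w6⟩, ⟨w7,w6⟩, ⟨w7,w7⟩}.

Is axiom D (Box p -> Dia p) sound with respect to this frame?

The schema D characterises exactly the serial frames.
Serial: yes — every world has a successor (e.g. w1 R w1).

Yes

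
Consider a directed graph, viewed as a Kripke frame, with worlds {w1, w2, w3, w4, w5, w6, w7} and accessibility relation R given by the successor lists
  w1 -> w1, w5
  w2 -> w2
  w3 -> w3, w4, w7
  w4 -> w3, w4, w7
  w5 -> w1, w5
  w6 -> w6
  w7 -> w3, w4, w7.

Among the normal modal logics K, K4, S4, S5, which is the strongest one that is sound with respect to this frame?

S5

Transitive (axiom 4): yes — every two-step R-path is closed by a direct edge.
Reflexive (axiom T): yes — every world is R-related to itself.
Euclidean (axiom 5): yes — any two successors of a common world are R-related.
So F validates K, K4, S4, S5. The strongest is S5.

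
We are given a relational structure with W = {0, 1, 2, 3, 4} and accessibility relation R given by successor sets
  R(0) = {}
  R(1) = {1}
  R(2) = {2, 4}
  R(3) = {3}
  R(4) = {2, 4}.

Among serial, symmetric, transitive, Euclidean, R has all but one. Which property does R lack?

Serial: no — 0 has no R-successor.
Symmetric: yes — every pair in R has its reverse in R.
Transitive: yes — every two-step R-path is closed by a direct edge.
Euclidean: yes — any two successors of a common world are R-related.
Only serial fails.

serial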